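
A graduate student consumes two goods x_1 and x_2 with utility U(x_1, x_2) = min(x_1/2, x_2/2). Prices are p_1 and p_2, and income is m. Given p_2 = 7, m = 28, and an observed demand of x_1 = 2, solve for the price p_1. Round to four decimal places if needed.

Leontief preferences: the optimum is at the kink where x_1/2 = x_2/2, i.e. x_2 = x_1.
Budget: p_1·x_1 + p_2·x_1 = m, so (2·p_1 + 2·p_2)·x_1 = 2·m.
Demand: x_1*(p_1,p_2,m) = 2·m/(2·p_1 + 2·p_2), x_2* = 2·m/(2·p_1 + 2·p_2).
Set x_1* = 2 in the demand function and solve for p_1: p_1 = 7.

p_1 = 7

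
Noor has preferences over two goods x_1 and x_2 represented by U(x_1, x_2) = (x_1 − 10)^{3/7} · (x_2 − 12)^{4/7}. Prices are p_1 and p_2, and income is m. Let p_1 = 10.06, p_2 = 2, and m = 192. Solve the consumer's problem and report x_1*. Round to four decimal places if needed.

x_1* = 12.8713

Let x_1' = x_1−10, x_2' = x_2−12. MRS = (3/4)·x_2'/x_1' = p_1/p_2.
After buying the subsistence bundle (10, 12), a share 3/7 of the remaining income goes to x_1: x_1* = 10 + 3/7·(m − 10p_1 − 12p_2)/p_1.
Discretionary income = 192 − 10·10.06 − 12·2 = 67.4; x_1* = 10 + 3/7·67.4/10.06 = 12.8713.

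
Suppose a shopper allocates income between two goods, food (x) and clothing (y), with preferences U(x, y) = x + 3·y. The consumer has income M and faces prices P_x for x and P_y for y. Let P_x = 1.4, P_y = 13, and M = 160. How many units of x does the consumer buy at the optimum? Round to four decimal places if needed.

Perfect substitutes: compare marginal utility per dollar. 1/P_x vs 3/P_y → 0.7143 vs 0.2308.
x gives more utility per dollar, so spend all income on x: x* = M/P_x, y* = 0.
Numerically: x* = 114.2857, y* = 0.

x* = 114.2857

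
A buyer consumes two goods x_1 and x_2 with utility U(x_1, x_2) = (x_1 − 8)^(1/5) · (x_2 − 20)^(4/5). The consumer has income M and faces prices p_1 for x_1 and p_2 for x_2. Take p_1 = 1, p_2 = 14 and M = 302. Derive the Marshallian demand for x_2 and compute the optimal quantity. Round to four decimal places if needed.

This is Cobb-Douglas in (x_1−8, x_2−20): tangency gives 0.2·p_2·(x_2−20) = 0.8·p_1·(x_1−8).
Substituting into the budget: x_1* = 8 + 0.2·(M − 8·p_1 − 20·p_2)/p_1, and x_2* = 20 + 0.8·(…)/p_2.
Discretionary income = 302 − 8·1 − 20·14 = 14; x_2* = 20 + 0.8·14/14 = 20.8.

x_2* = 20.8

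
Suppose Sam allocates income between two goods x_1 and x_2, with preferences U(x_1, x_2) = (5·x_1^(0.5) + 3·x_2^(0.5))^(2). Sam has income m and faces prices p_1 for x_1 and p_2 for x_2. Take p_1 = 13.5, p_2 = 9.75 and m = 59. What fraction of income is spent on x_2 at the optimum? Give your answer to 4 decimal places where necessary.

share on x_2 = 0.3326

MU_x_1 ∝ 5·x_1^(-0.5), MU_x_2 ∝ 3·x_2^(-0.5), so MRS = (5/3)·(x_2/x_1)^(0.5) = p_1/p_2.
Solve for the ratio: x_2/x_1 = [(3/5)·p_1/p_2]^(2).
With the ratio pinned down, the budget gives x_1* = m/(p_1 + p_2·(x_2/x_1)) and x_2* = (x_2/x_1)·x_1*.
Numerically x_2/x_1 = 0.690178, so x_1* = 59/(13.5 + 9.75·0.690178) = 2.9166 and x_2* = 0.690178·2.9166 = 2.013.
Expenditure on x_2: 9.75·2.013 = 19.6263; share = 0.3326.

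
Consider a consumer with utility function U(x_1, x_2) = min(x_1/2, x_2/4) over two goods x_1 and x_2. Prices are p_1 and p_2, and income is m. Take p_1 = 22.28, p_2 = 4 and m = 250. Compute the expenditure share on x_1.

share on x_1 = 0.7358

Demand: x_1*(p_1,p_2,m) = 2·m/(2·p_1 + 4·p_2), x_2* = 4·m/(2·p_1 + 4·p_2).
Here 2·22.28 + 4·4 = 60.56, giving x_1* = 8.2563 and x_2* = 16.5125.
Expenditure on x_1: 22.28·8.2563 = 183.9498; share = 0.7358.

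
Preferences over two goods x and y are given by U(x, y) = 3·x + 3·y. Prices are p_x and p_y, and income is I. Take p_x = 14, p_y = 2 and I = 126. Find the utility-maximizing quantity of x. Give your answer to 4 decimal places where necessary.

y gives more utility per dollar, so spend all income on y: y* = I/p_y, x* = 0.
Numerically: x* = 0, y* = 63.

x* = 0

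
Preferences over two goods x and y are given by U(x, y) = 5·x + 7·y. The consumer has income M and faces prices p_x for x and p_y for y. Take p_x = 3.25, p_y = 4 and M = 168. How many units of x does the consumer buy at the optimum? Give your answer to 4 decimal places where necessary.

x* = 0

y gives more utility per dollar, so spend all income on y: y* = M/p_y, x* = 0.
Numerically: x* = 0, y* = 42.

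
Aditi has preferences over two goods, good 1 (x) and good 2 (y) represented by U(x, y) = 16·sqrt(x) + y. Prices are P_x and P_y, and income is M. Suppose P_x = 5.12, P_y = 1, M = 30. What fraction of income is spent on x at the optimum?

Set MRS = P_x/P_y: 8·x^(−1/2) = P_x/P_y.
Solve: √x = 8·P_y/P_x, so x*(P_x,P_y) = (8·P_y/P_x)², and y* = (M − P_x·x*)/P_y.
Plugging in: x* = (8·1/5.12)² = 2.4414, y* = 17.5.
Expenditure on x: 5.12·2.4414 = 12.5; share = 0.4167.

share on x = 0.4167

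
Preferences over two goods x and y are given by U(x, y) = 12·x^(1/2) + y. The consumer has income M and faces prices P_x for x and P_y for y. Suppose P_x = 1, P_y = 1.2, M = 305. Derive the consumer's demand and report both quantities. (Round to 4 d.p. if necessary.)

Set MRS = P_x/P_y: 6·x^(−1/2) = P_x/P_y.
Solve: √x = 6·P_y/P_x, so x*(P_x,P_y) = (6·P_y/P_x)², and y* = (M − P_x·x*)/P_y.
Plugging in: x* = (6·1.2/1)² = 51.84, y* = 210.9667.

x* = 51.84, y* = 210.9667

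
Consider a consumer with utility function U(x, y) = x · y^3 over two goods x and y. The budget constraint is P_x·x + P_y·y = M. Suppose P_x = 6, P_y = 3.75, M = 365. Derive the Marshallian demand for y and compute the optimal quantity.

MU_x/MU_y = (y)/(3·x); tangency sets this equal to P_x/P_y.
Rearranging, P_y·y = 3·P_x·x. Substituting into the budget gives P_x·x·(1 + 3) = M.
Demand: x*(P_x,P_y,M) = 0.25·M/P_x and y* = 0.75·M/P_y.
At P_x=6, P_y=3.75, M=365: y* = 0.75·365/3.75 = 73.

y* = 73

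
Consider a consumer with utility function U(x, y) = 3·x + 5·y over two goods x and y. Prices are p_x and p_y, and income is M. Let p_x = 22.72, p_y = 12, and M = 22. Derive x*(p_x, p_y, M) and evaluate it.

x* = 0

Linear utility — the consumer picks whichever good has higher MU/price: 3/22.72 = 0.132 vs 5/12 = 0.4167.
y gives more utility per dollar, so spend all income on y: y* = M/p_y, x* = 0.
Numerically: x* = 0, y* = 1.8333.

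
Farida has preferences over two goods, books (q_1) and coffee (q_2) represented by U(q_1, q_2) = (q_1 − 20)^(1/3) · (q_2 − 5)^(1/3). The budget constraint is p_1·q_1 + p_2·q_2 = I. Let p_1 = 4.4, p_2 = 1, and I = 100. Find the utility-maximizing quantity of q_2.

This is Cobb-Douglas in (q_1−20, q_2−5): tangency gives 1/3·p_2·(q_2−5) = 1/3·p_1·(q_1−20).
After buying the subsistence bundle (20, 5), a share 0.5 of the remaining income goes to q_1: q_1* = 20 + 0.5·(I − 20p_1 − 5p_2)/p_1.
Discretionary income = 100 − 20·4.4 − 5·1 = 7; q_2* = 5 + 0.5·7/1 = 8.5.

q_2* = 8.5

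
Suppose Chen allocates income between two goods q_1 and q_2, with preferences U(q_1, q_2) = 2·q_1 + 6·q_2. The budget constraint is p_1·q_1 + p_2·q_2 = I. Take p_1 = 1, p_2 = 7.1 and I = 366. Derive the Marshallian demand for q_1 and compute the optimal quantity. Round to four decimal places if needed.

q_1* = 366

Perfect substitutes: compare marginal utility per dollar. 2/p_1 vs 6/p_2 → 2 vs 0.8451.
q_1 gives more utility per dollar, so spend all income on q_1: q_1* = I/p_1, q_2* = 0.
Numerically: q_1* = 366, q_2* = 0.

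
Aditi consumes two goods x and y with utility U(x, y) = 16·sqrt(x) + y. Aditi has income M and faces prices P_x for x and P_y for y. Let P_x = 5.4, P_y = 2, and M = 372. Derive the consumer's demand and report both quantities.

x* = 8.7791, y* = 162.2963

Set MRS = P_x/P_y: 8·x^(−1/2) = P_x/P_y.
Solve: √x = 8·P_y/P_x, so x*(P_x,P_y) = (8·P_y/P_x)², and y* = (M − P_x·x*)/P_y.
Plugging in: x* = (8·2/5.4)² = 8.7791, y* = 162.2963.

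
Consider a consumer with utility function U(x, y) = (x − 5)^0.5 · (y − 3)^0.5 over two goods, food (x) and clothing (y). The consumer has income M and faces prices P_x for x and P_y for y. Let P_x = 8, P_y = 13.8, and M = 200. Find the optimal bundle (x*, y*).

x* = 12.4125, y* = 7.2971

Substituting into the budget: x* = 5 + 0.5·(M − 5·P_x − 3·P_y)/P_x, and y* = 3 + 0.5·(…)/P_y.
Discretionary income = 200 − 5·8 − 3·13.8 = 118.6; x* = 5 + 0.5·118.6/8 = 12.4125; y* = 3 + 0.5·118.6/13.8 = 7.2971.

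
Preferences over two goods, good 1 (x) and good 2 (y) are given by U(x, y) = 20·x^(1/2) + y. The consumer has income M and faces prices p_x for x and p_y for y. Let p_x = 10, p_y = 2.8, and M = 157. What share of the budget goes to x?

share on x = 0.4994

MU_x = 10/√x, MU_y = 1. Tangency: 10/√x = p_x/p_y.
Solve: √x = 10·p_y/p_x, so x*(p_x,p_y) = (10·p_y/p_x)², and y* = (M − p_x·x*)/p_y.
Plugging in: x* = (10·2.8/10)² = 7.84, y* = 28.0714.
Expenditure on x: 10·7.84 = 78.4; share = 0.4994.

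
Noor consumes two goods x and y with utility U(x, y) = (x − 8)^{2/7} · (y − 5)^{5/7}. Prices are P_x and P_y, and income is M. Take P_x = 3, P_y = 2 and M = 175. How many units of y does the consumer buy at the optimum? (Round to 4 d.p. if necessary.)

y* = 55.3571

MRS = (2/5)·(y−5)/(x−8). Tangency with P_x/P_y gives y−5 = (5/2)·(P_x/P_y)·(x−8).
After buying the subsistence bundle (8, 5), a share 2/7 of the remaining income goes to x: x* = 8 + 2/7·(M − 8P_x − 5P_y)/P_x.
Discretionary income = 175 − 8·3 − 5·2 = 141; y* = 5 + 5/7·141/2 = 55.3571.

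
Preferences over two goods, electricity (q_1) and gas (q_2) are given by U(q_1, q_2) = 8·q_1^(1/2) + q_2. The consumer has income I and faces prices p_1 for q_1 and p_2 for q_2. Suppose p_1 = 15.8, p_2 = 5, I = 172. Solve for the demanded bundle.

q_1* = 1.6023, q_2* = 29.3367

Set MRS = p_1/p_2: 4·q_1^(−1/2) = p_1/p_2.
Thus q_1* = (4·p_2/p_1)² — independent of I — with the rest of income spent on q_2.
Plugging in: q_1* = (4·5/15.8)² = 1.6023, q_2* = 29.3367.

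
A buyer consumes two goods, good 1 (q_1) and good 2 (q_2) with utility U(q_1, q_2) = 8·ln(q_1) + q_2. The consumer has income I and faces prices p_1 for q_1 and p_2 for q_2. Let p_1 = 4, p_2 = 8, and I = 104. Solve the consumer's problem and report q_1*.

q_1* = 16

So q_1*(p_1,p_2) = 8·p_2/p_1, independent of income; and q_2* = (I − 8·p_2)/p_2.
At the given prices: q_1* = 8·8/4 = 16.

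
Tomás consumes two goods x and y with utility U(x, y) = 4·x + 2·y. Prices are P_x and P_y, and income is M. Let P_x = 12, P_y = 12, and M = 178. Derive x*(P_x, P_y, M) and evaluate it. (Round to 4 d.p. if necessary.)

x* = 14.8333

Linear utility — the consumer picks whichever good has higher MU/price: 4/12 = 0.3333 vs 2/12 = 0.1667.
x gives more utility per dollar, so spend all income on x: x* = M/P_x, y* = 0.
Numerically: x* = 14.8333, y* = 0.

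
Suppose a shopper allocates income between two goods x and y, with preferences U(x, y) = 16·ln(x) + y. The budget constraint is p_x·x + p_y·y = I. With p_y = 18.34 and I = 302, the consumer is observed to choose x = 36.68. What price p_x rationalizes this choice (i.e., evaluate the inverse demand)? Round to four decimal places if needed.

p_x = 8

MU_x = 16/x, MU_y = 1. Tangency: 16/x = p_x/p_y.
So x*(p_x,p_y) = 16·p_y/p_x, independent of income; and y* = (I − 16·p_y)/p_y.
Set x* = 36.68 in the demand function and solve for p_x: p_x = 8.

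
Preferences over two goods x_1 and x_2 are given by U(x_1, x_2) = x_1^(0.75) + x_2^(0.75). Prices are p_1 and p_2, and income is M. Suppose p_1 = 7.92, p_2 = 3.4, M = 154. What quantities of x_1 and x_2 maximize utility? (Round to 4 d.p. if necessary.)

x_1* = 1.4256, x_2* = 41.9734

Numerically x_2/x_1 = 29.443203, so x_1* = 154/(7.92 + 3.4·29.443203) = 1.4256 and x_2* = 29.443203·1.4256 = 41.9734.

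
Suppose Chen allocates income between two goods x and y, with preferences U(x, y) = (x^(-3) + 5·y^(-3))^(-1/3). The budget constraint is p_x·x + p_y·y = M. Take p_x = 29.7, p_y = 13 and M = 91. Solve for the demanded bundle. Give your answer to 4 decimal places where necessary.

x* = 1.6978, y* = 3.1212

From the CES first-order condition, (1/5)·(y/x)^(4) = p_x/p_y.
Solve for the ratio: y/x = [5·p_x/p_y]^(0.25).
Substitute y = (y/x)·x into the budget: x* = M/(p_x + p_y·(y/x)).
Numerically y/x = 1.838424, so x* = 91/(29.7 + 13·1.838424) = 1.6978 and y* = 1.838424·1.6978 = 3.1212.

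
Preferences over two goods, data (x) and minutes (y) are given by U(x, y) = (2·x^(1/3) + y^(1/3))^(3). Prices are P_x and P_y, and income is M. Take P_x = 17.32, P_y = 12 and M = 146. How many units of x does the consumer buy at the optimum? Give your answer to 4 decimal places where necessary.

x* = 5.9165

MU_x ∝ 2·x^(-2/3), MU_y ∝ y^(-2/3), so MRS = 2·(y/x)^(2/3) = P_x/P_y.
Solve for the ratio: y/x = [(1/2)·P_x/P_y]^(1.5).
With the ratio pinned down, the budget gives x* = M/(P_x + P_y·(y/x)) and y* = (y/x)·x*.
Numerically y/x = 0.613063, so x* = 146/(17.32 + 12·0.613063) = 5.9165.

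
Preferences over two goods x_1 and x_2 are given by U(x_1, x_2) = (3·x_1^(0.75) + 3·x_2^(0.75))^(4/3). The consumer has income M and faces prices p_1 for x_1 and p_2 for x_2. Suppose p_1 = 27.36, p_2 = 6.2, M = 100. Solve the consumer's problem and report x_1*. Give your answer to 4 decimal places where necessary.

x_1* = 0.042

From the CES first-order condition, (x_2/x_1)^(0.25) = p_1/p_2.
Solve for the ratio: x_2/x_1 = [p_1/p_2]^(4).
Substitute x_2 = (x_2/x_1)·x_1 into the budget: x_1* = M/(p_1 + p_2·(x_2/x_1)).
Numerically x_2/x_1 = 379.225571, so x_1* = 100/(27.36 + 6.2·379.225571) = 0.042.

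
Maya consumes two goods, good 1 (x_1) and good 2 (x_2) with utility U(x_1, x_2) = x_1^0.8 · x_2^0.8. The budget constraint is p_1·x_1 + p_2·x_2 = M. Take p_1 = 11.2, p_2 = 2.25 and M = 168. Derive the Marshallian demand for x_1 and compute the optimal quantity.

Demand: x_1*(p_1,p_2,M) = 0.5·M/p_1 and x_2* = 0.5·M/p_2.
At p_1=11.2, p_2=2.25, M=168: x_1* = 0.5·168/11.2 = 7.5.

x_1* = 7.5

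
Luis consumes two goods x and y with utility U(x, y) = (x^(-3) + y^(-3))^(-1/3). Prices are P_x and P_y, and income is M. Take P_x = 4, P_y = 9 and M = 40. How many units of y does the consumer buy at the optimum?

y* = 2.8779

MRS = MU_x/MU_y = (y/x)^(4). Set equal to P_x/P_y.
Hence y/x = (P_x/P_y)^(1/(4)), i.e. raised to the 0.25 power.
With the ratio pinned down, the budget gives x* = M/(P_x + P_y·(y/x)) and y* = (y/x)·x*.
Numerically y/x = 0.816497, so x* = 40/(4 + 9·0.816497) = 3.5247 and y* = 0.816497·3.5247 = 2.8779.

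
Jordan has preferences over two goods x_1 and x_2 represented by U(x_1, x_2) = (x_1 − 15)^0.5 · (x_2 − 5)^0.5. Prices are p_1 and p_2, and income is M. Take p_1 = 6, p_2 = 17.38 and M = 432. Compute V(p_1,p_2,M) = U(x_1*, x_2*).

V = 12.4905

MRS = (x_2−5)/(x_1−15). Tangency with p_1/p_2 gives x_2−5 = (p_1/p_2)·(x_1−15).
After buying the subsistence bundle (15, 5), a share 0.5 of the remaining income goes to x_1: x_1* = 15 + 0.5·(M − 15p_1 − 5p_2)/p_1.
Discretionary income = 432 − 15·6 − 5·17.38 = 255.1; x_1* = 15 + 0.5·255.1/6 = 36.2583; x_2* = 5 + 0.5·255.1/17.38 = 12.3389.
Utility at the optimum: U(36.2583, 12.3389) = 12.4905.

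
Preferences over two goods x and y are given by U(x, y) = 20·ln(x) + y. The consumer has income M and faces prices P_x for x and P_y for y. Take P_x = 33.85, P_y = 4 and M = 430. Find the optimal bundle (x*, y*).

x* = 2.3634, y* = 87.5

Set MRS = P_x/P_y: (20/x)/1 = P_x/P_y.
So x*(P_x,P_y) = 20·P_y/P_x, independent of income; and y* = (M − 20·P_y)/P_y.
At the given prices: x* = 20·4/33.85 = 2.3634, and y* = 87.5.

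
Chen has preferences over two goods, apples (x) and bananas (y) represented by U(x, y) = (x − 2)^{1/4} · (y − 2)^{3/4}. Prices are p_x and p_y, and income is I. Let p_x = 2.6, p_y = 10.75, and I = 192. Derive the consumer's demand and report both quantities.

This is Cobb-Douglas in (x−2, y−2): tangency gives 0.25·p_y·(y−2) = 0.75·p_x·(x−2).
Substituting into the budget: x* = 2 + 0.25·(I − 2·p_x − 2·p_y)/p_x, and y* = 2 + 0.75·(…)/p_y.
Discretionary income = 192 − 2·2.6 − 2·10.75 = 165.3; x* = 2 + 0.25·165.3/2.6 = 17.8942; y* = 2 + 0.75·165.3/10.75 = 13.5326.

x* = 17.8942, y* = 13.5326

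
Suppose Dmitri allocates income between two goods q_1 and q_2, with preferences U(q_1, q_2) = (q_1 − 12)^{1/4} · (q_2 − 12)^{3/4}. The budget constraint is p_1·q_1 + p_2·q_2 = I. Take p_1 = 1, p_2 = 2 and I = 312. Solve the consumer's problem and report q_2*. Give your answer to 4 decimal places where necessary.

Let q_1' = q_1−12, q_2' = q_2−12. MRS = (1/3)·q_2'/q_1' = p_1/p_2.
After buying the subsistence bundle (12, 12), a share 0.25 of the remaining income goes to q_1: q_1* = 12 + 0.25·(I − 12p_1 − 12p_2)/p_1.
Discretionary income = 312 − 12·1 − 12·2 = 276; q_2* = 12 + 0.75·276/2 = 115.5.

q_2* = 115.5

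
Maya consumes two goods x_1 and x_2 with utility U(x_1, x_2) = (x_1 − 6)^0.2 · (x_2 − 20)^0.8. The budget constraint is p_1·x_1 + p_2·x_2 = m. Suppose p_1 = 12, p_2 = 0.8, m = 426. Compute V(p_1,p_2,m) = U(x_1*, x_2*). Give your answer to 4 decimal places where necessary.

V = 149.0344

MRS = (1/4)·(x_2−20)/(x_1−6). Tangency with p_1/p_2 gives x_2−20 = 4·(p_1/p_2)·(x_1−6).
After buying the subsistence bundle (6, 20), a share 0.2 of the remaining income goes to x_1: x_1* = 6 + 0.2·(m − 6p_1 − 20p_2)/p_1.
Discretionary income = 426 − 6·12 − 20·0.8 = 338; x_1* = 6 + 0.2·338/12 = 11.6333; x_2* = 20 + 0.8·338/0.8 = 358.
Utility at the optimum: U(11.6333, 358) = 149.0344.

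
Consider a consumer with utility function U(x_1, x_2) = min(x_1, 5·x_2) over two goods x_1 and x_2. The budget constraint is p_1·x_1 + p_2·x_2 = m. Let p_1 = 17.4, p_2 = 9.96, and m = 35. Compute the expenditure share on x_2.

Leontief preferences: the optimum is at the kink where x_1/5 = x_2/1, i.e. x_2 = (1/5)·x_1.
Budget: p_1·x_1 + p_2·(1/5)·x_1 = m, so (5·p_1 + p_2)·x_1 = 5·m.
Demand: x_1*(p_1,p_2,m) = 5·m/(5·p_1 + p_2), x_2* = m/(5·p_1 + p_2).
Here 5·17.4 + 9.96 = 96.96, giving x_1* = 1.8049 and x_2* = 0.361.
Expenditure on x_2: 9.96·0.361 = 3.5953; share = 0.1027.

share on x_2 = 0.1027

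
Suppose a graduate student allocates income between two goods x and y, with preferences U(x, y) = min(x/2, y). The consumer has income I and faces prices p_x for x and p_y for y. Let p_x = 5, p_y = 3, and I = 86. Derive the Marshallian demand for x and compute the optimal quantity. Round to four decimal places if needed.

x* = 13.2308

With perfect complements, no substitution: consume in ratio x:y = 2:1.
Budget: p_x·x + p_y·(1/2)·x = I, so (2·p_x + p_y)·x = 2·I.
Demand: x*(p_x,p_y,I) = 2·I/(2·p_x + p_y), y* = I/(2·p_x + p_y).
Here 2·5 + 3 = 13, giving x* = 13.2308.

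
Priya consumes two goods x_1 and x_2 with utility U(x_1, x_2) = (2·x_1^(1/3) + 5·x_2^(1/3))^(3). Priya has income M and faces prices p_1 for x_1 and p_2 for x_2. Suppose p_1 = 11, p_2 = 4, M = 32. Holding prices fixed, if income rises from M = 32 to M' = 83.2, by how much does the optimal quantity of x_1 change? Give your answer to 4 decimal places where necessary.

MRS = MU_x_1/MU_x_2 = (2/5)·(x_2/x_1)^(2/3). Set equal to p_1/p_2.
Hence x_2/x_1 = ((5/2)·p_1/p_2)^(1/(2/3)), i.e. raised to the 1.5 power.
With the ratio pinned down, the budget gives x_1* = M/(p_1 + p_2·(x_2/x_1)) and x_2* = (x_2/x_1)·x_1*.
Numerically x_2/x_1 = 18.026402, so x_1* = 32/(11 + 4·18.026402) = 0.3851.
At M' = 83.2: x_1* = 1.0011. Change: 1.0011 − 0.3851 = 0.6161.

Δx_1* = 0.6161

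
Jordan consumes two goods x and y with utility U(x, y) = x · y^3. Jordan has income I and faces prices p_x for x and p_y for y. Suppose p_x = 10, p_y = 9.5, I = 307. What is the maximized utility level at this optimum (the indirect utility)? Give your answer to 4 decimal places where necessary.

V = 109271.3943

Tangency: MRS = (1/3)·y/x = p_x/p_y.
Rearranging, p_y·y = 3·p_x·x. Substituting into the budget gives p_x·x·(1 + 3) = I.
Demand: x*(p_x,p_y,I) = 0.25·I/p_x and y* = 0.75·I/p_y.
At p_x=10, p_y=9.5, I=307: x* = 0.25·307/10 = 7.675, y* = 24.2368.
Utility at the optimum: U(7.675, 24.2368) = 109271.3943.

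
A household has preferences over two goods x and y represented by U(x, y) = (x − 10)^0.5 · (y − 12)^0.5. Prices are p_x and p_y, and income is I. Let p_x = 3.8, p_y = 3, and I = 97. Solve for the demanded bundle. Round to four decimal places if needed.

x* = 13.0263, y* = 15.8333

Let x' = x−10, y' = y−12. MRS = y'/x' = p_x/p_y.
After buying the subsistence bundle (10, 12), a share 0.5 of the remaining income goes to x: x* = 10 + 0.5·(I − 10p_x − 12p_y)/p_x.
Discretionary income = 97 − 10·3.8 − 12·3 = 23; x* = 10 + 0.5·23/3.8 = 13.0263; y* = 12 + 0.5·23/3 = 15.8333.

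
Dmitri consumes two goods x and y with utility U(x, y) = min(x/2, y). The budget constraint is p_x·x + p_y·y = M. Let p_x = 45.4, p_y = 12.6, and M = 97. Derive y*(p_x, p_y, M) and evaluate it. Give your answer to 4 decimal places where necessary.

y* = 0.9381

Leontief preferences: the optimum is at the kink where x/2 = y/1, i.e. y = (1/2)·x.
Budget: p_x·x + p_y·(1/2)·x = M, so (2·p_x + p_y)·x = 2·M.
Demand: x*(p_x,p_y,M) = 2·M/(2·p_x + p_y), y* = M/(2·p_x + p_y).
Here 2·45.4 + 12.6 = 103.4, giving y* = 0.9381.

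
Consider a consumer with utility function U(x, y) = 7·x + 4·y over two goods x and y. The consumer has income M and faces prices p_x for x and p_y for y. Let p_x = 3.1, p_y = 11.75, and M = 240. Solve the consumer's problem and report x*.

Perfect substitutes: compare marginal utility per dollar. 7/p_x vs 4/p_y → 2.2581 vs 0.3404.
x gives more utility per dollar, so spend all income on x: x* = M/p_x, y* = 0.
Numerically: x* = 77.4194, y* = 0.

x* = 77.4194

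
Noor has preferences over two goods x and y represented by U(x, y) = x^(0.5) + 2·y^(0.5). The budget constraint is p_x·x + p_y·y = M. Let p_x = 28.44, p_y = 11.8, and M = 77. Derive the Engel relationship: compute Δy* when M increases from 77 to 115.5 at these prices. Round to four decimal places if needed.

MU_x ∝ x^(-0.5), MU_y ∝ 2·y^(-0.5), so MRS = (1/2)·(y/x)^(0.5) = p_x/p_y.
Solve for the ratio: y/x = [2·p_x/p_y]^(2).
With the ratio pinned down, the budget gives x* = M/(p_x + p_y·(y/x)) and y* = (y/x)·x*.
Numerically y/x = 23.235668, so x* = 77/(28.44 + 11.8·23.235668) = 0.2544 and y* = 23.235668·0.2544 = 5.9122.
At M' = 115.5: y* = 8.8683. Change: 8.8683 − 5.9122 = 2.9561.

Δy* = 2.9561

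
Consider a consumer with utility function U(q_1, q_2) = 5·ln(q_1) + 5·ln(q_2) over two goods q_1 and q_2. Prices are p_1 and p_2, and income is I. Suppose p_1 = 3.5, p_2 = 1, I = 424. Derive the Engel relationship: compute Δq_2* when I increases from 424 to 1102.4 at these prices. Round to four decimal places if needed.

Δq_2* = 339.2

MU_q_1/MU_q_2 = (5·q_2)/(5·q_1); tangency sets this equal to p_1/p_2.
Rearranging, p_2·q_2 = p_1·q_1. Substituting into the budget gives p_1·q_1·(1 + 1) = I.
Demand: q_1*(p_1,p_2,I) = 0.5·I/p_1 and q_2* = 0.5·I/p_2.
At p_1=3.5, p_2=1, I=424: q_2* = 0.5·424/1 = 212.
At I' = 1102.4: q_2* = 551.2. Change: 551.2 − 212 = 339.2.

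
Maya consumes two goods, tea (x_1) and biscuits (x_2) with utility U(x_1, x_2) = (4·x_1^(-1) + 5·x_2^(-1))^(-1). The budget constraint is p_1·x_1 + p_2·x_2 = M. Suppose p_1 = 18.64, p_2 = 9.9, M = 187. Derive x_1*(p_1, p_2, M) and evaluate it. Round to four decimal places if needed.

x_1* = 5.528

MRS = MU_x_1/MU_x_2 = (4/5)·(x_2/x_1)^(2). Set equal to p_1/p_2.
Hence x_2/x_1 = ((5/4)·p_1/p_2)^(1/(2)), i.e. raised to the 0.5 power.
With the ratio pinned down, the budget gives x_1* = M/(p_1 + p_2·(x_2/x_1)) and x_2* = (x_2/x_1)·x_1*.
Numerically x_2/x_1 = 1.534124, so x_1* = 187/(18.64 + 9.9·1.534124) = 5.528.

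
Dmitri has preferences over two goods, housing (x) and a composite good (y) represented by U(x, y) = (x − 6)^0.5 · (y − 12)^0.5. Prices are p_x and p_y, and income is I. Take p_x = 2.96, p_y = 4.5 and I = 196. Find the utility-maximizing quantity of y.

Discretionary income = 196 − 6·2.96 − 12·4.5 = 124.24; y* = 12 + 0.5·124.24/4.5 = 25.8044.

y* = 25.8044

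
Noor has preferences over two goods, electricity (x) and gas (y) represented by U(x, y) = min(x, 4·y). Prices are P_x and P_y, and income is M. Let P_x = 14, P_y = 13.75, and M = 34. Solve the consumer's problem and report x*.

Leontief preferences: the optimum is at the kink where x/4 = y/1, i.e. y = (1/4)·x.
Budget: P_x·x + P_y·(1/4)·x = M, so (4·P_x + P_y)·x = 4·M.
Demand: x*(P_x,P_y,M) = 4·M/(4·P_x + P_y), y* = M/(4·P_x + P_y).
Here 4·14 + 13.75 = 69.75, giving x* = 1.9498.

x* = 1.9498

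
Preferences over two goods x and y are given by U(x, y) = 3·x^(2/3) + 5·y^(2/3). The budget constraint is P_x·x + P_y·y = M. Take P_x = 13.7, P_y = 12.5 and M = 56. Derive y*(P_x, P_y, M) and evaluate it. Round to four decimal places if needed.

y* = 3.7972

With the ratio pinned down, the budget gives x* = M/(P_x + P_y·(y/x)) and y* = (y/x)·x*.
Numerically y/x = 6.095059, so x* = 56/(13.7 + 12.5·6.095059) = 0.623 and y* = 6.095059·0.623 = 3.7972.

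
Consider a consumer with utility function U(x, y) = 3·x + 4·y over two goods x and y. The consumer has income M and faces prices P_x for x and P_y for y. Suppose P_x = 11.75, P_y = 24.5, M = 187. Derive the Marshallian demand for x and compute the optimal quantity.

Numerically: x* = 15.9149, y* = 0.

x* = 15.9149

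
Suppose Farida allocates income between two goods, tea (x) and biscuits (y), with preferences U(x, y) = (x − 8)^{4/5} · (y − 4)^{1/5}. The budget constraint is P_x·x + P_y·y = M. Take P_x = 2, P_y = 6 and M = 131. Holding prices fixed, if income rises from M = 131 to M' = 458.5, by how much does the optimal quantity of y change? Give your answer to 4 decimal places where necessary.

Δy* = 10.9167

This is Cobb-Douglas in (x−8, y−4): tangency gives 0.8·P_y·(y−4) = 0.2·P_x·(x−8).
After buying the subsistence bundle (8, 4), a share 0.8 of the remaining income goes to x: x* = 8 + 0.8·(M − 8P_x − 4P_y)/P_x.
Discretionary income = 131 − 8·2 − 4·6 = 91; y* = 4 + 0.2·91/6 = 7.0333.
At M' = 458.5: y* = 17.95. Change: 17.95 − 7.0333 = 10.9167.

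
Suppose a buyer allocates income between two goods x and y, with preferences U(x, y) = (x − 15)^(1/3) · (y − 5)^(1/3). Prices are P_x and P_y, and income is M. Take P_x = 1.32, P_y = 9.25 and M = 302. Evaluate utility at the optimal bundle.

MRS = (y−5)/(x−15). Tangency with P_x/P_y gives y−5 = (P_x/P_y)·(x−15).
Substituting into the budget: x* = 15 + 0.5·(M − 15·P_x − 5·P_y)/P_x, and y* = 5 + 0.5·(…)/P_y.
Discretionary income = 302 − 15·1.32 − 5·9.25 = 235.95; x* = 15 + 0.5·235.95/1.32 = 104.375; y* = 5 + 0.5·235.95/9.25 = 17.7541.
Utility at the optimum: U(104.375, 17.7541) = 10.4461.

V = 10.4461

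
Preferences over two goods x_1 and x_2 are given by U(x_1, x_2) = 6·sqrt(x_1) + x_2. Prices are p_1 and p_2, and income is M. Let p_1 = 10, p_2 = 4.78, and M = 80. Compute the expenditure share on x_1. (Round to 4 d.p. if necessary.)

share on x_1 = 0.257

Set MRS = p_1/p_2: 3·x_1^(−1/2) = p_1/p_2.
Thus x_1* = (3·p_2/p_1)² — independent of M — with the rest of income spent on x_2.
Plugging in: x_1* = (3·4.78/10)² = 2.0564, x_2* = 12.4344.
Expenditure on x_1: 10·2.0564 = 20.5636; share = 0.257.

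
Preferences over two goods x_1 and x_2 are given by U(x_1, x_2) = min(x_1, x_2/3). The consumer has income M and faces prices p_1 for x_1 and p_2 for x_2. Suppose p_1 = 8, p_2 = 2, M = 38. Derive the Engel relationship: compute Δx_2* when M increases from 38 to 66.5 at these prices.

Demand: x_1*(p_1,p_2,M) = M/(p_1 + 3·p_2), x_2* = 3·M/(p_1 + 3·p_2).
Here 8 + 3·2 = 14, giving x_2* = 8.1429.
At M' = 66.5: x_2* = 14.25. Change: 14.25 − 8.1429 = 6.1071.

Δx_2* = 6.1071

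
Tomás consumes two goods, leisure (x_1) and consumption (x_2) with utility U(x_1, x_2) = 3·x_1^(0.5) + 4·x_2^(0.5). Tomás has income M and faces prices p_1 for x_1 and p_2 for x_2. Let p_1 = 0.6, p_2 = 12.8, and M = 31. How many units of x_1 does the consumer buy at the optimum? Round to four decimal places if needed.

MRS = MU_x_1/MU_x_2 = (3/4)·(x_2/x_1)^(0.5). Set equal to p_1/p_2.
Solve for the ratio: x_2/x_1 = [(4/3)·p_1/p_2]^(2).
Substitute x_2 = (x_2/x_1)·x_1 into the budget: x_1* = M/(p_1 + p_2·(x_2/x_1)).
Numerically x_2/x_1 = 0.003906, so x_1* = 31/(0.6 + 12.8·0.003906) = 47.6923.

x_1* = 47.6923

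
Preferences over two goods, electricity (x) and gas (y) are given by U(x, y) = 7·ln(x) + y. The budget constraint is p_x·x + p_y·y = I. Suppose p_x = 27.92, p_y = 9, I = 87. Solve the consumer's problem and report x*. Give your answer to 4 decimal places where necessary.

x* = 2.2564

Set MRS = p_x/p_y: (7/x)/1 = p_x/p_y.
So x*(p_x,p_y) = 7·p_y/p_x, independent of income; and y* = (I − 7·p_y)/p_y.
At the given prices: x* = 7·9/27.92 = 2.2564.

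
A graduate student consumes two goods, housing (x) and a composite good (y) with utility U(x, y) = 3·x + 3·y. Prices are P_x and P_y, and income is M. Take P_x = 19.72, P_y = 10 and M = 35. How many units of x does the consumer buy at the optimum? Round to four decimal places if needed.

Linear utility — the consumer picks whichever good has higher MU/price: 3/19.72 = 0.1521 vs 3/10 = 0.3.
y gives more utility per dollar, so spend all income on y: y* = M/P_y, x* = 0.
Numerically: x* = 0, y* = 3.5.

x* = 0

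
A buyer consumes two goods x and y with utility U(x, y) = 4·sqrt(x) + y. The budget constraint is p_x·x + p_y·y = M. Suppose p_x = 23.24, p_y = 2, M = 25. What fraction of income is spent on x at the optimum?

MU_x = 2/√x, MU_y = 1. Tangency: 2/√x = p_x/p_y.
Solve: √x = 2·p_y/p_x, so x*(p_x,p_y) = (2·p_y/p_x)², and y* = (M − p_x·x*)/p_y.
Plugging in: x* = (2·2/23.24)² = 0.0296, y* = 12.1558.
Expenditure on x: 23.24·0.0296 = 0.6885; share = 0.0275.

share on x = 0.0275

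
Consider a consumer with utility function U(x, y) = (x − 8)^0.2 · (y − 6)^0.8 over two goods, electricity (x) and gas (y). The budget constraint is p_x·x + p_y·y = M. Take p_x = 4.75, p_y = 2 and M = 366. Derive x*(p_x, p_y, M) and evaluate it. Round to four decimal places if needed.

x* = 21.3053

Let x' = x−8, y' = y−6. MRS = (1/4)·y'/x' = p_x/p_y.
After buying the subsistence bundle (8, 6), a share 0.2 of the remaining income goes to x: x* = 8 + 0.2·(M − 8p_x − 6p_y)/p_x.
Discretionary income = 366 − 8·4.75 − 6·2 = 316; x* = 8 + 0.2·316/4.75 = 21.3053.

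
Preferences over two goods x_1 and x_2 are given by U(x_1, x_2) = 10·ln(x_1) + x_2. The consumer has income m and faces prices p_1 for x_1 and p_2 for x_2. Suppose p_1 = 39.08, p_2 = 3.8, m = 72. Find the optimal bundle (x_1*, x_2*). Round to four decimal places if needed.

MU_x_1 = 10/x_1, MU_x_2 = 1. Tangency: 10/x_1 = p_1/p_2.
So x_1*(p_1,p_2) = 10·p_2/p_1, independent of income; and x_2* = (m − 10·p_2)/p_2.
At the given prices: x_1* = 10·3.8/39.08 = 0.9724, and x_2* = 8.9474.

x_1* = 0.9724, x_2* = 8.9474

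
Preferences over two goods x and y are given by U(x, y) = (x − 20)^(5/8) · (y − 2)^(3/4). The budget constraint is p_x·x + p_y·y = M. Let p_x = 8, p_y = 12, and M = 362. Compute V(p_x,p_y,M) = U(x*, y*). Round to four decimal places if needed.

V = 20.3735

MRS = (5/6)·(y−2)/(x−20). Tangency with p_x/p_y gives y−2 = (6/5)·(p_x/p_y)·(x−20).
Substituting into the budget: x* = 20 + 5/11·(M − 20·p_x − 2·p_y)/p_x, and y* = 2 + 6/11·(…)/p_y.
Discretionary income = 362 − 20·8 − 2·12 = 178; x* = 20 + 5/11·178/8 = 30.1136; y* = 2 + 6/11·178/12 = 10.0909.
Utility at the optimum: U(30.1136, 10.0909) = 20.3735.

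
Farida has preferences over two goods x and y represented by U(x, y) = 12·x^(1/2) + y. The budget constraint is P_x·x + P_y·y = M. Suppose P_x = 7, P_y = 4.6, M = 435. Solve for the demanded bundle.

x* = 15.5461, y* = 70.9081

MU_x = 6/√x, MU_y = 1. Tangency: 6/√x = P_x/P_y.
Thus x* = (6·P_y/P_x)² — independent of M — with the rest of income spent on y.
Plugging in: x* = (6·4.6/7)² = 15.5461, y* = 70.9081.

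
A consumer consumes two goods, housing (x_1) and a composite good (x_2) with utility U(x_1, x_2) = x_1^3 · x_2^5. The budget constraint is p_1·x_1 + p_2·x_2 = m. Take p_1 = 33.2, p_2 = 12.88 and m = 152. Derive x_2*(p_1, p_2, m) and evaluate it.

x_2* = 7.3758

Tangency: MRS = (3/5)·x_2/x_1 = p_1/p_2.
So 3·p_2·x_2 = 5·p_1·x_1; combined with the budget, a share 0.375 of income goes to x_1.
Demand: x_1*(p_1,p_2,m) = 0.375·m/p_1 and x_2* = 0.625·m/p_2.
At p_1=33.2, p_2=12.88, m=152: x_2* = 0.625·152/12.88 = 7.3758.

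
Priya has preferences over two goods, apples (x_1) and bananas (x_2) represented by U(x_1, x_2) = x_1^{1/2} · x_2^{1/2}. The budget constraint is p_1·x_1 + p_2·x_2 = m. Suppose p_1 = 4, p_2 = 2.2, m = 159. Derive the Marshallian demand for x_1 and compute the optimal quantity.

MU_x_1/MU_x_2 = (0.5·x_2)/(0.5·x_1); tangency sets this equal to p_1/p_2.
Rearranging, p_2·x_2 = p_1·x_1. Substituting into the budget gives p_1·x_1·(1 + 1) = m.
Demand: x_1*(p_1,p_2,m) = 0.5·m/p_1 and x_2* = 0.5·m/p_2.
At p_1=4, p_2=2.2, m=159: x_1* = 0.5·159/4 = 19.875.

x_1* = 19.875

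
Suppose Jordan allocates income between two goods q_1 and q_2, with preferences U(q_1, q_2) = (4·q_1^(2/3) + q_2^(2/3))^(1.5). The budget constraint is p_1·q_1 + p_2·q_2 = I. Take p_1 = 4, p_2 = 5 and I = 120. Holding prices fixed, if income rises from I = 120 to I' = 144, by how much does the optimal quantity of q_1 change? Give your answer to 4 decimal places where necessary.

Δq_1* = 5.9406

MU_q_1 ∝ 4·q_1^(-1/3), MU_q_2 ∝ q_2^(-1/3), so MRS = 4·(q_2/q_1)^(1/3) = p_1/p_2.
Hence q_2/q_1 = ((1/4)·p_1/p_2)^(1/(1/3)), i.e. raised to the 3 power.
Substitute q_2 = (q_2/q_1)·q_1 into the budget: q_1* = I/(p_1 + p_2·(q_2/q_1)).
Numerically q_2/q_1 = 0.008, so q_1* = 120/(4 + 5·0.008) = 29.703.
At I' = 144: q_1* = 35.6436. Change: 35.6436 − 29.703 = 5.9406.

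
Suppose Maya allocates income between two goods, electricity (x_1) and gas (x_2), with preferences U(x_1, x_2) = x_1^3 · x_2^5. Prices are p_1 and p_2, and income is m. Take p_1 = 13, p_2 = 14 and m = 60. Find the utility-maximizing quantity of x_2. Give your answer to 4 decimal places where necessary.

The MRS is (3/5)·x_2/x_1. Set MRS = p_1/p_2.
Rearranging, p_2·x_2 = (5/3)·p_1·x_1. Substituting into the budget gives p_1·x_1·(1 + (5/3)) = m.
Demand: x_1*(p_1,p_2,m) = 0.375·m/p_1 and x_2* = 0.625·m/p_2.
At p_1=13, p_2=14, m=60: x_2* = 0.625·60/14 = 2.6786.

x_2* = 2.6786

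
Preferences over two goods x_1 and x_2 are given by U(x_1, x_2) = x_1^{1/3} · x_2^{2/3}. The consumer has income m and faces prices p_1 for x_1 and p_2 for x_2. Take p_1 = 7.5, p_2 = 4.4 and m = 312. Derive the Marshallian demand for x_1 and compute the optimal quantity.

x_1* = 13.8667

The MRS is (1/2)·x_2/x_1. Set MRS = p_1/p_2.
Rearranging, p_2·x_2 = 2·p_1·x_1. Substituting into the budget gives p_1·x_1·(1 + 2) = m.
Demand: x_1*(p_1,p_2,m) = 1/3·m/p_1 and x_2* = 2/3·m/p_2.
At p_1=7.5, p_2=4.4, m=312: x_1* = 1/3·312/7.5 = 13.8667.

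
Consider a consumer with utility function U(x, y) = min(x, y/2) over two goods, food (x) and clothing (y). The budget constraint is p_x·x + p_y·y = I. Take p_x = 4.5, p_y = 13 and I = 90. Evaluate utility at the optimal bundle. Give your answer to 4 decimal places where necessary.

V = 2.9508

Leontief preferences: the optimum is at the kink where x/1 = y/2, i.e. y = 2·x.
Budget: p_x·x + p_y·2·x = I, so (p_x + 2·p_y)·x = I.
Demand: x*(p_x,p_y,I) = I/(p_x + 2·p_y), y* = 2·I/(p_x + 2·p_y).
Here 4.5 + 2·13 = 30.5, giving x* = 2.9508 and y* = 5.9016.
Utility at the optimum: U(2.9508, 5.9016) = 2.9508.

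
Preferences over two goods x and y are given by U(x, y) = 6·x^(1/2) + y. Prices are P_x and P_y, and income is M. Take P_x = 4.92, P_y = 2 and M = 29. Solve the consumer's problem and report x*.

Set MRS = P_x/P_y: 3·x^(−1/2) = P_x/P_y.
Thus x* = (3·P_y/P_x)² — independent of M — with the rest of income spent on y.
Plugging in: x* = (3·2/4.92)² = 1.4872.

x* = 1.4872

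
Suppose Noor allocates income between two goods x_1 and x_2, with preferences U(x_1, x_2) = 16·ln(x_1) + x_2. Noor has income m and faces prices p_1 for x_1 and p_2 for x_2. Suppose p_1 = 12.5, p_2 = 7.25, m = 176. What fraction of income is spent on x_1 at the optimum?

At the given prices: x_1* = 16·7.25/12.5 = 9.28, and x_2* = 8.2759.
Expenditure on x_1: 12.5·9.28 = 116; share = 0.6591.

share on x_1 = 0.6591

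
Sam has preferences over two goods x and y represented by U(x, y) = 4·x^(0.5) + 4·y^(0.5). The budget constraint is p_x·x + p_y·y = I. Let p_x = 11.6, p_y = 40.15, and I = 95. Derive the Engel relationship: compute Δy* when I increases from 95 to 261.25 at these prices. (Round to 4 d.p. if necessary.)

Δy* = 0.9282

MRS = MU_x/MU_y = (y/x)^(0.5). Set equal to p_x/p_y.
Hence y/x = (p_x/p_y)^(1/(0.5)), i.e. raised to the 2 power.
With the ratio pinned down, the budget gives x* = I/(p_x + p_y·(y/x)) and y* = (y/x)·x*.
Numerically y/x = 0.083473, so x* = 95/(11.6 + 40.15·0.083473) = 6.3539 and y* = 0.083473·6.3539 = 0.5304.
At I' = 261.25: y* = 1.4585. Change: 1.4585 − 0.5304 = 0.9282.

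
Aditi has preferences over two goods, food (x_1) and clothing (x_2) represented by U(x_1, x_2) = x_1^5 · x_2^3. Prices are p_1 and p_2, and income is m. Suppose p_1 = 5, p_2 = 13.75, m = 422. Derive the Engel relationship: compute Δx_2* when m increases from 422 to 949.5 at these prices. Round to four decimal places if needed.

Tangency: MRS = (5/3)·x_2/x_1 = p_1/p_2.
So 5·p_2·x_2 = 3·p_1·x_1; combined with the budget, a share 0.625 of income goes to x_1.
Demand: x_1*(p_1,p_2,m) = 0.625·m/p_1 and x_2* = 0.375·m/p_2.
At p_1=5, p_2=13.75, m=422: x_2* = 0.375·422/13.75 = 11.5091.
At m' = 949.5: x_2* = 25.8955. Change: 25.8955 − 11.5091 = 14.3864.

Δx_2* = 14.3864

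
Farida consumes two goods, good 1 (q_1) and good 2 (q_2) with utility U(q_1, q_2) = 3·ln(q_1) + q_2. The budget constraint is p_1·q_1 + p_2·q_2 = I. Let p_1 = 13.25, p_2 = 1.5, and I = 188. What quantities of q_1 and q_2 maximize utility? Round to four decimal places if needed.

q_1* = 0.3396, q_2* = 122.3333

Set MRS = p_1/p_2: (3/q_1)/1 = p_1/p_2.
So q_1*(p_1,p_2) = 3·p_2/p_1, independent of income; and q_2* = (I − 3·p_2)/p_2.
At the given prices: q_1* = 3·1.5/13.25 = 0.3396, and q_2* = 122.3333.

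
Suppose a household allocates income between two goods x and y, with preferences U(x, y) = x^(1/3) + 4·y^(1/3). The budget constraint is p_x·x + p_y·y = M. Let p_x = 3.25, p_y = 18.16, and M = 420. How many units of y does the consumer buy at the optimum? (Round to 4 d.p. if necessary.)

y* = 17.8527

From the CES first-order condition, (1/4)·(y/x)^(2/3) = p_x/p_y.
Hence y/x = (4·p_x/p_y)^(1/(2/3)), i.e. raised to the 1.5 power.
Substitute y = (y/x)·x into the budget: x* = M/(p_x + p_y·(y/x)).
Numerically y/x = 0.605677, so x* = 420/(3.25 + 18.16·0.605677) = 29.4755 and y* = 0.605677·29.4755 = 17.8527.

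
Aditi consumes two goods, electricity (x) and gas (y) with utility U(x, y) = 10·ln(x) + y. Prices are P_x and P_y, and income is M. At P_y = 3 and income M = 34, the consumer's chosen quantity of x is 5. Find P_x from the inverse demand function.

Set MRS = P_x/P_y: (10/x)/1 = P_x/P_y.
So x*(P_x,P_y) = 10·P_y/P_x, independent of income; and y* = (M − 10·P_y)/P_y.
Set x* = 5 in the demand function and solve for P_x: P_x = 6.

P_x = 6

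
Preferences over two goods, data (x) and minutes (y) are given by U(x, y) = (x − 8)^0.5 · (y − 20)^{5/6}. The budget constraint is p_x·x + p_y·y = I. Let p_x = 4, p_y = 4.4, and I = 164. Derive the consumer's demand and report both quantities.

Let x' = x−8, y' = y−20. MRS = (3/5)·y'/x' = p_x/p_y.
Substituting into the budget: x* = 8 + 0.375·(I − 8·p_x − 20·p_y)/p_x, and y* = 20 + 0.625·(…)/p_y.
Discretionary income = 164 − 8·4 − 20·4.4 = 44; x* = 8 + 0.375·44/4 = 12.125; y* = 20 + 0.625·44/4.4 = 26.25.

x* = 12.125, y* = 26.25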